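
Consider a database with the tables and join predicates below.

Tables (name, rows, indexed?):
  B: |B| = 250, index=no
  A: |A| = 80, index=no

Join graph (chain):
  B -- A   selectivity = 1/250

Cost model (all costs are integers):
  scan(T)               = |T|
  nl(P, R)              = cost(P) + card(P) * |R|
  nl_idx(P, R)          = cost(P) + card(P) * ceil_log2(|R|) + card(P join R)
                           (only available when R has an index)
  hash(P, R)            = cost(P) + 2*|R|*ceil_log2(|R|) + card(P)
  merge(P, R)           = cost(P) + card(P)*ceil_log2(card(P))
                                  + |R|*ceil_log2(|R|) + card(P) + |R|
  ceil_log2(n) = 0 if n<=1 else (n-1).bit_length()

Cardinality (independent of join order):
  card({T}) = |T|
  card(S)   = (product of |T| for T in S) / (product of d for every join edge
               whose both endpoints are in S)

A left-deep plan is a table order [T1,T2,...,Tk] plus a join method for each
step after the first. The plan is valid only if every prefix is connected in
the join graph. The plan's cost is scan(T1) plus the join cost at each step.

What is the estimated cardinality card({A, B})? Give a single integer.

80

Tables in S: A(80), B(250)
Edges inside S: B-A(d=250)
numerator = 80 * 250 = 20000
denominator = 250 = 250
card(S) = 20000 / 250 = 80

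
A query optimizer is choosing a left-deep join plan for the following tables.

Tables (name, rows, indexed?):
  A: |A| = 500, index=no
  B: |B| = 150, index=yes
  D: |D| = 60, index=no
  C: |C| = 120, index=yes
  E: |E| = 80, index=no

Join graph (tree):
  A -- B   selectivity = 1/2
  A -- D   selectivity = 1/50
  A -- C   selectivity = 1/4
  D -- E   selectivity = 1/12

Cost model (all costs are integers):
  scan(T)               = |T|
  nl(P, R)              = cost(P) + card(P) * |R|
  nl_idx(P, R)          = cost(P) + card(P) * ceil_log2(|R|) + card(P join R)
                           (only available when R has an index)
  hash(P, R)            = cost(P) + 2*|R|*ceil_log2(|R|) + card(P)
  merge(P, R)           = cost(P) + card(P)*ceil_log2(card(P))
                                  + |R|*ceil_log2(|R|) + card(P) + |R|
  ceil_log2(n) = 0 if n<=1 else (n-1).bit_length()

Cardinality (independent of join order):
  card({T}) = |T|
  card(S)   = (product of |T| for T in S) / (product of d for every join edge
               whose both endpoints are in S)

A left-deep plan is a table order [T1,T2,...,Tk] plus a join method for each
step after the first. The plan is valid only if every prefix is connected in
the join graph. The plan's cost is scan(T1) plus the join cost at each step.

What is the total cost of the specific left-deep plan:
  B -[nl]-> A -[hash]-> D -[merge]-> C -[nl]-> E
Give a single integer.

step 1: scan B: cost=150, card=150
step 2: join A via nl
    card(P join A) = 150*500/(2) = 37500
    cost = 150 + 150*500 = 75150
step 3: join D via hash
    card(P join D) = 37500*60/(50) = 45000
    cost = 75150 + 2*60*6 + 37500 = 113370
step 4: join C via merge
    card(P join C) = 45000*120/(4) = 1350000
    cost = 113370 + 45000*16 + 120*7 + 45000 + 120 = 879330
step 5: join E via nl
    card(P join E) = 1350000*80/(12) = 9000000
    cost = 879330 + 1350000*80 = 108879330

108879330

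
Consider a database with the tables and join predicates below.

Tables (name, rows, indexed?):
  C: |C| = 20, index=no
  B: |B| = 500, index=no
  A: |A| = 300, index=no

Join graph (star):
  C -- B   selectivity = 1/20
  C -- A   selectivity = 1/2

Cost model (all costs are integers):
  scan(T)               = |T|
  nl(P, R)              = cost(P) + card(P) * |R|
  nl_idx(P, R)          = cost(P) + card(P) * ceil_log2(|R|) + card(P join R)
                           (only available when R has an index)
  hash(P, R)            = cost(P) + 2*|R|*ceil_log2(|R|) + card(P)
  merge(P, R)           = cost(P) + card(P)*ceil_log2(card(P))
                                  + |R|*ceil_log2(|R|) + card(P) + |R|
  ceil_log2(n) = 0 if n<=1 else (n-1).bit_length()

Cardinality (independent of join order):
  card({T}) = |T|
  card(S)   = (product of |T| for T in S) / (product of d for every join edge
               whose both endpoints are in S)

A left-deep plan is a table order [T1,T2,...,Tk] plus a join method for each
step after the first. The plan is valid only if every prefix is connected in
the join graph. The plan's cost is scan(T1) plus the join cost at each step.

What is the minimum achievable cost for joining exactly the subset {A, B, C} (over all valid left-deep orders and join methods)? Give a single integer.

7100

Selinger DP over subsets of {A,B,C}:
  {C}: scan cost=20, card=20
  {B}: scan cost=500, card=500
  {A}: scan cost=300, card=300
  {BC}: card=500; try (C,hash)→1200, (B,merge)→5140, (C,merge)→5620, (B,hash)→9040, (B,nl)→10020, (C,nl)→10500; best=1200 via (C,hash)
  {AC}: card=3000; try (C,hash)→800, (A,merge)→3140, (C,merge)→3420, (A,hash)→5440, (A,nl)→6020, (C,nl)→6300; best=800 via (C,hash)
  {ABC}: card=75000; try (A,hash)→7100, (A,merge)→9200, (B,hash)→12800, (B,merge)→44800, (A,nl)→151200, (B,nl)→1500800; best=7100 via (A,hash)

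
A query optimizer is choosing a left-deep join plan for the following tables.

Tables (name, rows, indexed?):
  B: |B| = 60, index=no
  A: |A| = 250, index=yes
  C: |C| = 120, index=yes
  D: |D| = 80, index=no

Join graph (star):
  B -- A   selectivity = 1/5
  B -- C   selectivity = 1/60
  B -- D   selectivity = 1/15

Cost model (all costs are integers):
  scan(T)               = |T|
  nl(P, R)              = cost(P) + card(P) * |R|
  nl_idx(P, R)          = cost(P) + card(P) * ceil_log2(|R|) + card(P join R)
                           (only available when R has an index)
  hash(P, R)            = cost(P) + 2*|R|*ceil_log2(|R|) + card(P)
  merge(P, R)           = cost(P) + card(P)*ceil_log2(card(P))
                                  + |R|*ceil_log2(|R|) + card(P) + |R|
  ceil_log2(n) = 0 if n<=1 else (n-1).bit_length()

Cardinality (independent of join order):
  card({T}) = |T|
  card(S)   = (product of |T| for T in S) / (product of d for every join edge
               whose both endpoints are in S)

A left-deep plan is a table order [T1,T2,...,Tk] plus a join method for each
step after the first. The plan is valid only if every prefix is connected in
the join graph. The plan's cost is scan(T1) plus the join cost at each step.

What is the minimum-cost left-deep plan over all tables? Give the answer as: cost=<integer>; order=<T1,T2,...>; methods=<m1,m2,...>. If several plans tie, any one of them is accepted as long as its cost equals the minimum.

Selinger DP (subsets sized 1..n):
  {B}: scan cost=60, card=60
  {A}: scan cost=250, card=250
  {C}: scan cost=120, card=120
  {D}: scan cost=80, card=80
  {AB}: card=3000; try (B,hash)→1220, (A,merge)→2730, (B,merge)→2920, (A,nl_idx)→3540, (A,hash)→4120, (A,nl)→15060 …(+1); best=1220 via (B,hash)
  {BC}: card=120; try (C,nl_idx)→600, (B,hash)→960, (C,merge)→1440, (B,merge)→1500, (C,hash)→1800, (C,nl)→7260 …(+1); best=600 via (C,nl_idx)
  {BD}: card=320; try (B,hash)→880, (D,merge)→1120, (B,merge)→1140, (D,hash)→1240, (D,nl)→4860, (B,nl)→4880; best=880 via (B,hash)
  {ABC}: card=6000; try (A,merge)→3810, (A,hash)→4720, (C,hash)→5900, (A,nl_idx)→7560, (C,nl_idx)→28220, (A,nl)→30600 …(+2); best=3810 via (A,merge)
  {ABD}: card=16000; try (A,hash)→5200, (D,hash)→5340, (A,merge)→6330, (A,nl_idx)→19440, (D,merge)→40860, (A,nl)→80880 …(+1); best=5200 via (A,hash)
  {BCD}: card=640; try (D,hash)→1840, (D,merge)→2200, (C,hash)→2880, (C,nl_idx)→3760, (C,merge)→5040, (D,nl)→10200 …(+1); best=1840 via (D,hash)
  {ABCD}: card=32000; try (A,hash)→6480, (D,hash)→10930, (A,merge)→11130, (C,hash)→22880, (A,nl_idx)→38960, (D,merge)→88450 …(+5); best=6480 via (A,hash)

cost=6480; order=B,C,D,A; methods=nl_idx,hash,hash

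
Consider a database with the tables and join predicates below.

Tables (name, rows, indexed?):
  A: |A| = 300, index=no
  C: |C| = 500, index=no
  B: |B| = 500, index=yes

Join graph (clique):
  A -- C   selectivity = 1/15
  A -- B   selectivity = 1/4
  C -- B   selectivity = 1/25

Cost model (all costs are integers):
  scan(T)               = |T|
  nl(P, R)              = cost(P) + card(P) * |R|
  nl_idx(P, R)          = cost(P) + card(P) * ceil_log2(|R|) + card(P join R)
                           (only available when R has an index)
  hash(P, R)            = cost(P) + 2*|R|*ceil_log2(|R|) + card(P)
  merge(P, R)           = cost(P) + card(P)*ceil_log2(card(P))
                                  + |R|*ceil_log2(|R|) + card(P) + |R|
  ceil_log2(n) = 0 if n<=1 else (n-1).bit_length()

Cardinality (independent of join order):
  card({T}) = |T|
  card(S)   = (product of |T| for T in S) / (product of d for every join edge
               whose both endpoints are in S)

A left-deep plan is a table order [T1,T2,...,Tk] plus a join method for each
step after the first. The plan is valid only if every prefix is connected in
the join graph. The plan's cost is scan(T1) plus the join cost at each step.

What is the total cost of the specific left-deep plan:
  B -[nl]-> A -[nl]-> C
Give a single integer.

step 1: scan B: cost=500, card=500
step 2: join A via nl
    card(P join A) = 500*300/(4) = 37500
    cost = 500 + 500*300 = 150500
step 3: join C via nl
    card(P join C) = 37500*500/(15*25) = 50000
    cost = 150500 + 37500*500 = 18900500

18900500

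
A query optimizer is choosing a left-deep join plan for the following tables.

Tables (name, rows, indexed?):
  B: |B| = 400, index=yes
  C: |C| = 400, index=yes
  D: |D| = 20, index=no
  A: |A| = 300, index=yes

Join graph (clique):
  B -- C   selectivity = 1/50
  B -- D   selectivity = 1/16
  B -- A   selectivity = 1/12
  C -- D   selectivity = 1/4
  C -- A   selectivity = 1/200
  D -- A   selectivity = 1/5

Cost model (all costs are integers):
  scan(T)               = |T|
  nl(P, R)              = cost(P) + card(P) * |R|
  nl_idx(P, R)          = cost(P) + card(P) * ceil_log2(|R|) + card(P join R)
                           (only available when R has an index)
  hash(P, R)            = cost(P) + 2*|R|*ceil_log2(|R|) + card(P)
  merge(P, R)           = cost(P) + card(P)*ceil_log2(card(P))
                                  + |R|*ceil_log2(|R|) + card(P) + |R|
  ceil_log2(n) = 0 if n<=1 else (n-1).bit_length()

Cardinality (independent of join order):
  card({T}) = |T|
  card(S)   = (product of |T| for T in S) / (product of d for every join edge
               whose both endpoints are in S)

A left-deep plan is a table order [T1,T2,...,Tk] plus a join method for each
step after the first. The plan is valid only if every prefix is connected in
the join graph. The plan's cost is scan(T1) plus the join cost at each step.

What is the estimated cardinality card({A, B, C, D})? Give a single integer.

25

Tables in S: A(300), B(400), C(400), D(20)
Edges inside S: B-C(d=50), B-D(d=16), B-A(d=12), C-D(d=4), C-A(d=200), D-A(d=5)
numerator = 300 * 400 * 400 * 20 = 960000000
denominator = 50 * 16 * 12 * 4 * 200 * 5 = 38400000
card(S) = 960000000 / 38400000 = 25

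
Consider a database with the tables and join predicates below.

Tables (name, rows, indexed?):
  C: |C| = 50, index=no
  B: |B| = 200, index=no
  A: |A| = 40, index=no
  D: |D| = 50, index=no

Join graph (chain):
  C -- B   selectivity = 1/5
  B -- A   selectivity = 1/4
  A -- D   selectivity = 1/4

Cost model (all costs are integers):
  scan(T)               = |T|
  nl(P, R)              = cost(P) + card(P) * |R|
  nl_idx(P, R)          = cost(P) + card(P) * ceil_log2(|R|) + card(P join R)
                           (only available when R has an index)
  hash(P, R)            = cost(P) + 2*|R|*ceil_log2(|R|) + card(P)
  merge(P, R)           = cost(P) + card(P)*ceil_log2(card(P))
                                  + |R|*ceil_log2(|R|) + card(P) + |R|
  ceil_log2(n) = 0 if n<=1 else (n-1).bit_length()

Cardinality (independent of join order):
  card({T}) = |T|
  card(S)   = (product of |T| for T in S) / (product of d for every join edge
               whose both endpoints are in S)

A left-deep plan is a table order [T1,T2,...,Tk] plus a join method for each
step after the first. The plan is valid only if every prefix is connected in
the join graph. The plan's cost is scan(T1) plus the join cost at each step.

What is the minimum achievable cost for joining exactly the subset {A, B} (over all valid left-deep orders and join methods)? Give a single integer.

880

Selinger DP over subsets of {A,B}:
  {B}: scan cost=200, card=200
  {A}: scan cost=40, card=40
  {AB}: card=2000; try (A,hash)→880, (B,merge)→2120, (A,merge)→2280, (B,hash)→3280, (B,nl)→8040, (A,nl)→8200; best=880 via (A,hash)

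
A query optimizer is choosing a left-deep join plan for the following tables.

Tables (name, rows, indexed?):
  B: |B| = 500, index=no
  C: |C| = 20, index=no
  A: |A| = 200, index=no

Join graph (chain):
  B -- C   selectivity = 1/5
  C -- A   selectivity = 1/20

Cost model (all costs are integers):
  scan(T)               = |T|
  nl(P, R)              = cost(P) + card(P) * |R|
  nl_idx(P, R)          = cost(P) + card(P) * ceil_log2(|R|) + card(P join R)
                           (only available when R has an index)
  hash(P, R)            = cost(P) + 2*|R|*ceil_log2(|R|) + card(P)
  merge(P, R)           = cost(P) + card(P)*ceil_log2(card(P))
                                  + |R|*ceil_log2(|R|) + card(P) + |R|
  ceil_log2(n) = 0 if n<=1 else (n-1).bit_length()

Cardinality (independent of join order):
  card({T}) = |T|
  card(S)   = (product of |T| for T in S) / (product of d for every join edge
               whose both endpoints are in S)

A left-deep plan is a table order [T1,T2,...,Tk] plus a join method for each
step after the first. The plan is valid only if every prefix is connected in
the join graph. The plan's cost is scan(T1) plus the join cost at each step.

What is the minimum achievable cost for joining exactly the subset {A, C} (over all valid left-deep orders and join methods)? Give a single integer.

Selinger DP over subsets of {A,C}:
  {C}: scan cost=20, card=20
  {A}: scan cost=200, card=200
  {AC}: card=200; try (C,hash)→600, (A,merge)→1940, (C,merge)→2120, (A,hash)→3240, (A,nl)→4020, (C,nl)→4200; best=600 via (C,hash)

600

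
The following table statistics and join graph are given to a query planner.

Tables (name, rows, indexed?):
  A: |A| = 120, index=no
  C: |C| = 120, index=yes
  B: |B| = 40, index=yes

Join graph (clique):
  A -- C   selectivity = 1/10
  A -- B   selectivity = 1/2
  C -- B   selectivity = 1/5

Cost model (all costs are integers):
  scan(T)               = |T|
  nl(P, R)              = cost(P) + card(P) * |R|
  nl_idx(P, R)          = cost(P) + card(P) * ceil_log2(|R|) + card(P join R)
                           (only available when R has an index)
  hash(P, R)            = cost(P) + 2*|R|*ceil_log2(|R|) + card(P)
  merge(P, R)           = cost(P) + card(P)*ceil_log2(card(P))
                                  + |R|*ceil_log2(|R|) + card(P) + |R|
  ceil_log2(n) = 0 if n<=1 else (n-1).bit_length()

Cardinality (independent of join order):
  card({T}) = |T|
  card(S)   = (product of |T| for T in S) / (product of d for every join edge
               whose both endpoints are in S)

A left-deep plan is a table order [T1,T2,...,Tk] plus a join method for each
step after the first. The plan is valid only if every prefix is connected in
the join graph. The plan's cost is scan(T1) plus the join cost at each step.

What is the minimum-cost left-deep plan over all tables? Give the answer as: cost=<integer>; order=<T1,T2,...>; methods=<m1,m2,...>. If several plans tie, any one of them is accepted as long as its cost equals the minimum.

Selinger DP (subsets sized 1..n):
  {A}: scan cost=120, card=120
  {C}: scan cost=120, card=120
  {B}: scan cost=40, card=40
  {AC}: card=1440; try (C,hash)→1920, (A,hash)→1920, (C,merge)→2040, (A,merge)→2040, (C,nl_idx)→2400, (C,nl)→14520 …(+1); best=1920 via (C,hash)
  {AB}: card=2400; try (B,hash)→720, (A,merge)→1280, (B,merge)→1360, (A,hash)→1760, (B,nl_idx)→3240, (A,nl)→4840 …(+1); best=720 via (B,hash)
  {BC}: card=960; try (B,hash)→720, (C,merge)→1280, (C,nl_idx)→1280, (B,merge)→1360, (C,hash)→1760, (B,nl_idx)→1800 …(+2); best=720 via (B,hash)
  {ABC}: card=5760; try (A,hash)→3360, (B,hash)→3840, (C,hash)→4800, (A,merge)→12240, (B,nl_idx)→16320, (B,merge)→19480 …(+5); best=3360 via (A,hash)

cost=3360; order=C,B,A; methods=hash,hash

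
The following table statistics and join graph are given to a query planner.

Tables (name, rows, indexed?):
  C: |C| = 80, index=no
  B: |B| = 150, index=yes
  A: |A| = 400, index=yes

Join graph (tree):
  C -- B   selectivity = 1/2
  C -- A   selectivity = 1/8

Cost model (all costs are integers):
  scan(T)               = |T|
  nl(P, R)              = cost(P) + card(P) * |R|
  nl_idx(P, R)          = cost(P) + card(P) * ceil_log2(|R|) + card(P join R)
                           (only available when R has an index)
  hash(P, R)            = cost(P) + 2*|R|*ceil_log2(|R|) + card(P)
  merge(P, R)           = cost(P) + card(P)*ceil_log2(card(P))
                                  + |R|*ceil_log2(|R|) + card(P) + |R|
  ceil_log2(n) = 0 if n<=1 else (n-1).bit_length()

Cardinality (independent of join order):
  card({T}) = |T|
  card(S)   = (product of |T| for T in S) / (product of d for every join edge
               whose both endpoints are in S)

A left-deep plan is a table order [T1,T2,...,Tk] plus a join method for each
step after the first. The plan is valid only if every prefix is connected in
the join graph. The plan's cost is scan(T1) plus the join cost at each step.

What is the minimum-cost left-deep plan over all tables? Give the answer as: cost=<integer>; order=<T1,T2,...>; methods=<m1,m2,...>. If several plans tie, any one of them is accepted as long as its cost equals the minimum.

cost=8320; order=A,C,B; methods=hash,hash

Selinger DP (subsets sized 1..n):
  {C}: scan cost=80, card=80
  {B}: scan cost=150, card=150
  {A}: scan cost=400, card=400
  {BC}: card=6000; try (C,hash)→1420, (B,merge)→2070, (C,merge)→2140, (B,hash)→2560, (B,nl_idx)→6720, (B,nl)→12080 …(+1); best=1420 via (C,hash)
  {AC}: card=4000; try (C,hash)→1920, (A,merge)→4720, (A,nl_idx)→4800, (C,merge)→5040, (A,hash)→7360, (A,nl)→32080 …(+1); best=1920 via (C,hash)
  {ABC}: card=300000; try (B,hash)→8320, (A,hash)→14620, (B,merge)→55270, (A,merge)→89420, (B,nl_idx)→333920, (A,nl_idx)→355420 …(+2); best=8320 via (B,hash)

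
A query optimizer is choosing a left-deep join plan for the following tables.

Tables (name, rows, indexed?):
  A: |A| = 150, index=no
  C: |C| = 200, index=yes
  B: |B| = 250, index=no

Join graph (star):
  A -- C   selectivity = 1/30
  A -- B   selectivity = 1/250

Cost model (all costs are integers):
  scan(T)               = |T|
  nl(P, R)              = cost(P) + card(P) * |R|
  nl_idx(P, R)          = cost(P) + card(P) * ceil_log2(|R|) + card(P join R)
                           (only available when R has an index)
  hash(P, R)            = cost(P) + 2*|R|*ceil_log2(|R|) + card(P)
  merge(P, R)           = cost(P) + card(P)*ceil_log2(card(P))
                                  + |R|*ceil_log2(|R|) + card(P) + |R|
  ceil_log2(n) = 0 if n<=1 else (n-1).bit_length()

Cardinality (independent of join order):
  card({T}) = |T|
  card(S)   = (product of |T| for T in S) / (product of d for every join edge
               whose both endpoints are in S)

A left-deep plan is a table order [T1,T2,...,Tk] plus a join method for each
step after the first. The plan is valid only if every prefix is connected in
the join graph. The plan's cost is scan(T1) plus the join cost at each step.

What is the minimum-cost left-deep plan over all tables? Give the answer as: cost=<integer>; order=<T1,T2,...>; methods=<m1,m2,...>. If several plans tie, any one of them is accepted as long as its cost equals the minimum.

Selinger DP (subsets sized 1..n):
  {A}: scan cost=150, card=150
  {C}: scan cost=200, card=200
  {B}: scan cost=250, card=250
  {AC}: card=1000; try (C,nl_idx)→2350, (A,hash)→2800, (C,merge)→3300, (A,merge)→3350, (C,hash)→3500, (C,nl)→30150 …(+1); best=2350 via (C,nl_idx)
  {AB}: card=150; try (A,hash)→2900, (B,merge)→3750, (A,merge)→3850, (B,hash)→4300, (B,nl)→37650, (A,nl)→37750; best=2900 via (A,hash)
  {ABC}: card=1000; try (C,nl_idx)→5100, (C,merge)→6050, (C,hash)→6250, (B,hash)→7350, (B,merge)→15600, (C,nl)→32900 …(+1); best=5100 via (C,nl_idx)

cost=5100; order=B,A,C; methods=hash,nl_idx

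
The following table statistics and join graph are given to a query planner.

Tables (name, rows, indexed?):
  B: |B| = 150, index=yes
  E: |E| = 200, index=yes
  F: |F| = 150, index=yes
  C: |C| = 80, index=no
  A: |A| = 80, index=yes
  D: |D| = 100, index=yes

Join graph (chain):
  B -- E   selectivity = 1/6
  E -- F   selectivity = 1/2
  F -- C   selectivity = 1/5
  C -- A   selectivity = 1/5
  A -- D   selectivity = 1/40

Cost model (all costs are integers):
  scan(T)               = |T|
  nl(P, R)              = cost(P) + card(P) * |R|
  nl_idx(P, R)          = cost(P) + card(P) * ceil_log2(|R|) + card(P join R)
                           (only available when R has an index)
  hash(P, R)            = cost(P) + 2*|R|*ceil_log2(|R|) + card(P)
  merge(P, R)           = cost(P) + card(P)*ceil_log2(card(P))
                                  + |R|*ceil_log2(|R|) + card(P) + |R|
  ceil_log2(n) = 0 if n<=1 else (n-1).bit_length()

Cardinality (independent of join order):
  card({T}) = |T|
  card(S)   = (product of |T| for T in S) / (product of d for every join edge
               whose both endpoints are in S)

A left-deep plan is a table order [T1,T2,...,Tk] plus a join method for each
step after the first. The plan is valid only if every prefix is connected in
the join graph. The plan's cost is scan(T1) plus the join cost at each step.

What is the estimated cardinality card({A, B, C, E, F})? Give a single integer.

96000000

Tables in S: A(80), B(150), C(80), E(200), F(150)
Edges inside S: B-E(d=6), E-F(d=2), F-C(d=5), C-A(d=5)
numerator = 80 * 150 * 80 * 200 * 150 = 28800000000
denominator = 6 * 2 * 5 * 5 = 300
card(S) = 28800000000 / 300 = 96000000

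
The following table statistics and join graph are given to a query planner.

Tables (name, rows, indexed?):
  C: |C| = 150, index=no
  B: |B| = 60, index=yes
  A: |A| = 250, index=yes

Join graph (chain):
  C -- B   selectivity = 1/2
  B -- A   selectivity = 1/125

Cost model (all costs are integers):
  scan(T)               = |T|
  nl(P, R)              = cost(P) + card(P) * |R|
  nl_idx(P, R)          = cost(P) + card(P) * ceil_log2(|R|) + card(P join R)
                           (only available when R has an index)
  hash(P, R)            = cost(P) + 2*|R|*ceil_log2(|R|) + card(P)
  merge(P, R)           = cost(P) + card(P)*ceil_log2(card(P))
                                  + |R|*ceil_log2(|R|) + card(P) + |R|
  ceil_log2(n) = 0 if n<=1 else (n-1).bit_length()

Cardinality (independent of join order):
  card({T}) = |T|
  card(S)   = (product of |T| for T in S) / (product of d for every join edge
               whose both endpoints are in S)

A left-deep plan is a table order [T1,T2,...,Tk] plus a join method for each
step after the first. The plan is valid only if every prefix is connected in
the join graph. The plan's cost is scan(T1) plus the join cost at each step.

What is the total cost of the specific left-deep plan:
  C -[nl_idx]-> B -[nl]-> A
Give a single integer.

1130550

step 1: scan C: cost=150, card=150
step 2: join B via nl_idx
    card(P join B) = 150*60/(2) = 4500
    cost = 150 + 150*6 + 4500 = 5550
step 3: join A via nl
    card(P join A) = 4500*250/(125) = 9000
    cost = 5550 + 4500*250 = 1130550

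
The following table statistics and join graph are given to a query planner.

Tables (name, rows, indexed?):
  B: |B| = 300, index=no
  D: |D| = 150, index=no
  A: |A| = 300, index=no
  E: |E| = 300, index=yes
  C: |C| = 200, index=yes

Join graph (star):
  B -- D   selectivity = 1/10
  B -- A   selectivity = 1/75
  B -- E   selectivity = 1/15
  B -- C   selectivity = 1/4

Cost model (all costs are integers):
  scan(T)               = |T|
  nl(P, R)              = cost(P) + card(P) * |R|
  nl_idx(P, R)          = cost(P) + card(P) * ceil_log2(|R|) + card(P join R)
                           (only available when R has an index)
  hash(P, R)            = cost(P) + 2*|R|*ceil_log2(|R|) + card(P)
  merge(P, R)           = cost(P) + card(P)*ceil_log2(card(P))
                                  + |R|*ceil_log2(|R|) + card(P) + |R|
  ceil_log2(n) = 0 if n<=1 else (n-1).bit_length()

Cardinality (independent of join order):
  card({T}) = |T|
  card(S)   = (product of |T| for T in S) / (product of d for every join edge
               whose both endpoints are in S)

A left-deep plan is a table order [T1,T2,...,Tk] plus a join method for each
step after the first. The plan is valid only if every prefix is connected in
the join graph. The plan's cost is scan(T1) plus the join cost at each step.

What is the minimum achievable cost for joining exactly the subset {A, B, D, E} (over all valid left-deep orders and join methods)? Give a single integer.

33000

Selinger DP over subsets of {A,B,D,E}:
  {B}: scan cost=300, card=300
  {D}: scan cost=150, card=150
  {A}: scan cost=300, card=300
  {E}: scan cost=300, card=300
  {BD}: card=4500; try (D,hash)→3000, (B,merge)→4500, (D,merge)→4650, (B,hash)→5700, (B,nl)→45150, (D,nl)→45300; best=3000 via (D,hash)
  {AB}: card=1200; try (B,hash)→6000, (A,hash)→6000, (B,merge)→6300, (A,merge)→6300, (B,nl)→90300, (A,nl)→90300; best=6000 via (B,hash)
  {BE}: card=6000; try (E,hash)→6000, (B,hash)→6000, (E,merge)→6300, (B,merge)→6300, (E,nl_idx)→9000, (E,nl)→90300 …(+1); best=6000 via (E,hash)
  {ABD}: card=18000; try (D,hash)→9600, (A,hash)→12900, (D,merge)→21750, (A,merge)→69000, (D,nl)→186000, (A,nl)→1353000; best=9600 via (D,hash)
  {BDE}: card=90000; try (E,hash)→12900, (D,hash)→14400, (E,merge)→69000, (D,merge)→91350, (E,nl_idx)→133500, (D,nl)→906000 …(+1); best=12900 via (E,hash)
  {ABE}: card=24000; try (E,hash)→12600, (A,hash)→17400, (E,merge)→23400, (E,nl_idx)→40800, (A,merge)→93000, (E,nl)→366000 …(+1); best=12600 via (E,hash)
  {ABDE}: card=360000; try (E,hash)→33000, (D,hash)→39000, (A,hash)→108300, (E,merge)→300600, (D,merge)→397950, (E,nl_idx)→531600 …(+4); best=33000 via (E,hash)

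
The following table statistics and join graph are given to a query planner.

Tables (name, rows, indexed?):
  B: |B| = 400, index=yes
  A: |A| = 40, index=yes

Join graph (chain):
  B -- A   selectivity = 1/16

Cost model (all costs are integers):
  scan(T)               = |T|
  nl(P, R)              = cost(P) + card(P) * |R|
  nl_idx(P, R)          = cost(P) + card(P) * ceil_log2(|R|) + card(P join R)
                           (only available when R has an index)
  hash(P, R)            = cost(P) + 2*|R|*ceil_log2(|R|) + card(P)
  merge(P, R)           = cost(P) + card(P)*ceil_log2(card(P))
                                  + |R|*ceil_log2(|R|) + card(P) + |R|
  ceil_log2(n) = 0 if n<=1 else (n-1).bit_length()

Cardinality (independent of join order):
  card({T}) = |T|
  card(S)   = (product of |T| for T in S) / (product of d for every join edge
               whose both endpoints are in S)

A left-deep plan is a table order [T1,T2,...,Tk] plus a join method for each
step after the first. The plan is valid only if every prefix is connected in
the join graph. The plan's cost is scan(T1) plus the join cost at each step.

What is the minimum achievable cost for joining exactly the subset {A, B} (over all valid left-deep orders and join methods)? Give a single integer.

1280

Selinger DP over subsets of {A,B}:
  {B}: scan cost=400, card=400
  {A}: scan cost=40, card=40
  {AB}: card=1000; try (A,hash)→1280, (B,nl_idx)→1400, (A,nl_idx)→3800, (B,merge)→4320, (A,merge)→4680, (B,hash)→7280 …(+2); best=1280 via (A,hash)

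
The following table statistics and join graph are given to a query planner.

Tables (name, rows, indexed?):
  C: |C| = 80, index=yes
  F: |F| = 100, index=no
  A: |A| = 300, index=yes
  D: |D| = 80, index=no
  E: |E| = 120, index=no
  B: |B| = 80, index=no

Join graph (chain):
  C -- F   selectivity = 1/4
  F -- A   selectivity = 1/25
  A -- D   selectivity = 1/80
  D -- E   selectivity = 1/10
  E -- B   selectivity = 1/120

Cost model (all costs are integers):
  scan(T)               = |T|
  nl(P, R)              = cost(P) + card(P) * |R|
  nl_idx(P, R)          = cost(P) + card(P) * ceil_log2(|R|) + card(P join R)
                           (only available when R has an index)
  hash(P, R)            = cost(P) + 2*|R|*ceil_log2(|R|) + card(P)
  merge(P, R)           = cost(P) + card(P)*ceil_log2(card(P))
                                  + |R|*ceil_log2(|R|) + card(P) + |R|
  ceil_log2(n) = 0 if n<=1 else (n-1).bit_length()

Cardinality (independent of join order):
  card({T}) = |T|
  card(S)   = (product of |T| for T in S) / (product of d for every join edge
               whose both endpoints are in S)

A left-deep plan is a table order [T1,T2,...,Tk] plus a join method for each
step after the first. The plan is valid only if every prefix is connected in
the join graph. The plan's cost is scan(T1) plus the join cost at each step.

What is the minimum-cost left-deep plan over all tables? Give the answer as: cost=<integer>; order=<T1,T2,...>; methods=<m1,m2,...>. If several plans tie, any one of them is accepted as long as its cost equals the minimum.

Selinger DP (subsets sized 1..n):
  {C}: scan cost=80, card=80
  {F}: scan cost=100, card=100
  {A}: scan cost=300, card=300
  {D}: scan cost=80, card=80
  {E}: scan cost=120, card=120
  {B}: scan cost=80, card=80
  {CF}: card=2000; try (C,hash)→1320, (F,merge)→1520, (C,merge)→1540, (F,hash)→1560, (C,nl_idx)→2800, (F,nl)→8080 …(+1); best=1320 via (C,hash)
  {AF}: card=1200; try (F,hash)→2000, (A,nl_idx)→2200, (A,merge)→3900, (F,merge)→4100, (A,hash)→5600, (A,nl)→30100 …(+1); best=2000 via (F,hash)
  {AD}: card=300; try (A,nl_idx)→1100, (D,hash)→1720, (A,merge)→3720, (D,merge)→3940, (A,hash)→5560, (A,nl)→24080 …(+1); best=1100 via (A,nl_idx)
  {DE}: card=960; try (D,hash)→1360, (E,merge)→1680, (D,merge)→1720, (E,hash)→1840, (E,nl)→9680, (D,nl)→9720; best=1360 via (D,hash)
  {BE}: card=80; try (B,hash)→1360, (E,merge)→1680, (B,merge)→1720, (E,hash)→1840, (E,nl)→9680, (B,nl)→9720; best=1360 via (B,hash)
  {ACF}: card=24000; try (C,hash)→4320, (A,hash)→8720, (C,merge)→17040, (A,merge)→28320, (C,nl_idx)→34400, (A,nl_idx)→43320 …(+2); best=4320 via (C,hash)
  {ADF}: card=1200; try (F,hash)→2800, (D,hash)→4320, (F,merge)→4900, (D,merge)→17040, (F,nl)→31100, (D,nl)→98000; best=2800 via (F,hash)
  {ADE}: card=3600; try (E,hash)→3080, (E,merge)→5060, (A,hash)→7720, (A,nl_idx)→13600, (A,merge)→14920, (E,nl)→37100 …(+1); best=3080 via (E,hash)
  {BDE}: card=640; try (D,hash)→2560, (D,merge)→2640, (B,hash)→3440, (D,nl)→7760, (B,merge)→12560, (B,nl)→78160; best=2560 via (D,hash)
  {ACDF}: card=24000; try (C,hash)→5120, (C,merge)→17840, (D,hash)→29440, (C,nl_idx)→35200, (C,nl)→98800, (D,merge)→388960 …(+1); best=5120 via (C,hash)
  {ADEF}: card=14400; try (E,hash)→5680, (F,hash)→8080, (E,merge)→18160, (F,merge)→50680, (E,nl)→146800, (F,nl)→363080; best=5680 via (E,hash)
  {ABDE}: card=2400; try (B,hash)→7800, (A,hash)→8600, (A,nl_idx)→10720, (A,merge)→12600, (B,merge)→50520, (A,nl)→194560 …(+1); best=7800 via (B,hash)
  {ACDEF}: card=288000; try (C,hash)→21200, (E,hash)→30800, (C,merge)→222320, (E,merge)→390080, (C,nl_idx)→394480, (C,nl)→1157680 …(+1); best=21200 via (C,hash)
  {ABDEF}: card=9600; try (F,hash)→11600, (B,hash)→21200, (F,merge)→39800, (B,merge)→222320, (F,nl)→247800, (B,nl)→1157680; best=11600 via (F,hash)
  {ABCDEF}: card=192000; try (C,hash)→22320, (C,merge)→156240, (C,nl_idx)→270800, (B,hash)→310320, (C,nl)→779600, (B,merge)→5781840 …(+1); best=22320 via (C,hash)

cost=22320; order=D,A,E,B,F,C; methods=nl_idx,hash,hash,hash,hash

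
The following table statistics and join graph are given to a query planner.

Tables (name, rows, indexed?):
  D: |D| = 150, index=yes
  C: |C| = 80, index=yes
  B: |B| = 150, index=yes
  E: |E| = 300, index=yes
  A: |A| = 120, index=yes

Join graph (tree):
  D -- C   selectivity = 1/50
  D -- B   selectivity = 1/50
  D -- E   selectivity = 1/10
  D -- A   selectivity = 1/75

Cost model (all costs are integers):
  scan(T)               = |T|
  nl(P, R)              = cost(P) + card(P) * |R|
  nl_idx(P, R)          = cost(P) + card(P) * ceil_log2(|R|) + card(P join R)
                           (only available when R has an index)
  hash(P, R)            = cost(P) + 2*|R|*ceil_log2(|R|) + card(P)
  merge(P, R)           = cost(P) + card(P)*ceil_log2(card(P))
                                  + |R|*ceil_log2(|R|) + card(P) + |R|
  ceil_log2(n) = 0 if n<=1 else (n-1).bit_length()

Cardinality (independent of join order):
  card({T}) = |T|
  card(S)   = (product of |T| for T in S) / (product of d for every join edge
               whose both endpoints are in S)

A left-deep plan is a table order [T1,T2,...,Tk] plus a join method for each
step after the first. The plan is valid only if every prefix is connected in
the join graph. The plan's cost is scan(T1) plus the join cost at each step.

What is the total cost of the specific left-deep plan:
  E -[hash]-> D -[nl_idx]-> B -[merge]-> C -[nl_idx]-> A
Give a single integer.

step 1: scan E: cost=300, card=300
step 2: join D via hash
    card(P join D) = 300*150/(10) = 4500
    cost = 300 + 2*150*8 + 300 = 3000
step 3: join B via nl_idx
    card(P join B) = 4500*150/(50) = 13500
    cost = 3000 + 4500*8 + 13500 = 52500
step 4: join C via merge
    card(P join C) = 13500*80/(50) = 21600
    cost = 52500 + 13500*14 + 80*7 + 13500 + 80 = 255640
step 5: join A via nl_idx
    card(P join A) = 21600*120/(75) = 34560
    cost = 255640 + 21600*7 + 34560 = 441400

441400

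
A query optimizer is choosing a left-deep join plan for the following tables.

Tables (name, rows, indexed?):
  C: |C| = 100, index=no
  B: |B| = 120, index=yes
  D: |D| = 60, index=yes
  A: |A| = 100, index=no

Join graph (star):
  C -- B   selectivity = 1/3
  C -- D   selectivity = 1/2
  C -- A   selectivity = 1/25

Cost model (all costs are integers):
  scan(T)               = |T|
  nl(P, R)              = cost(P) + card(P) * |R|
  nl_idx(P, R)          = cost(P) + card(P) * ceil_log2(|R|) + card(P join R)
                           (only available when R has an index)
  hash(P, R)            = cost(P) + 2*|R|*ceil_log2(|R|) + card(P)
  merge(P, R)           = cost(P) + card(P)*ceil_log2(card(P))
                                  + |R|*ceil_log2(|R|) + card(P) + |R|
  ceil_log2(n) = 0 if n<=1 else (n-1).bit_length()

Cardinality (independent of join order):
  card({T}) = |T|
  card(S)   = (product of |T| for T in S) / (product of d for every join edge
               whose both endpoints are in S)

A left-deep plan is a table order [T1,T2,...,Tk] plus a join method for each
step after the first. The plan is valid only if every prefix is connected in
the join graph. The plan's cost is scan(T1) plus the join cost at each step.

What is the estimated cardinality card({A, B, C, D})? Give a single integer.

Tables in S: A(100), B(120), C(100), D(60)
Edges inside S: C-B(d=3), C-D(d=2), C-A(d=25)
numerator = 100 * 120 * 100 * 60 = 72000000
denominator = 3 * 2 * 25 = 150
card(S) = 72000000 / 150 = 480000

480000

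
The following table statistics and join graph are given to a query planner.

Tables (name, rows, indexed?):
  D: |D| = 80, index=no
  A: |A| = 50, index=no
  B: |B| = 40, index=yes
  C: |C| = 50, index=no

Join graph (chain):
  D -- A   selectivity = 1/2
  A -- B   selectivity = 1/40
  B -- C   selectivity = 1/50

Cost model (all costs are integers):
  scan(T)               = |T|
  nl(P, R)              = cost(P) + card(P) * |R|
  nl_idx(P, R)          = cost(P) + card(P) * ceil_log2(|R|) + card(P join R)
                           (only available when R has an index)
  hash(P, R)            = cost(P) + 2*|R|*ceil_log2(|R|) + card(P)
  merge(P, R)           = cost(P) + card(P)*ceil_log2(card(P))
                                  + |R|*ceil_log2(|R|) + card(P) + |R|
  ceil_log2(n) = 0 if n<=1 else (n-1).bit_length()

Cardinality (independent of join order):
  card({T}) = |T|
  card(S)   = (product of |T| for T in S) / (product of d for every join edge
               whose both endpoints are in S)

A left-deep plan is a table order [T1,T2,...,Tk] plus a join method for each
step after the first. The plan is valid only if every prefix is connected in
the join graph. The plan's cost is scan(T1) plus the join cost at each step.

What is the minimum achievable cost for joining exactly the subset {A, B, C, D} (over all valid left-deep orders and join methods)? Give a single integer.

Selinger DP over subsets of {A,B,C,D}:
  {D}: scan cost=80, card=80
  {A}: scan cost=50, card=50
  {B}: scan cost=40, card=40
  {C}: scan cost=50, card=50
  {AD}: card=2000; try (A,hash)→760, (D,merge)→1040, (A,merge)→1070, (D,hash)→1220, (D,nl)→4050, (A,nl)→4080; best=760 via (A,hash)
  {AB}: card=50; try (B,nl_idx)→400, (B,hash)→580, (A,merge)→670, (B,merge)→680, (A,hash)→680, (A,nl)→2040 …(+1); best=400 via (B,nl_idx)
  {BC}: card=40; try (B,nl_idx)→390, (B,hash)→580, (C,merge)→670, (C,hash)→680, (B,merge)→680, (C,nl)→2040 …(+1); best=390 via (B,nl_idx)
  {ABD}: card=2000; try (D,merge)→1390, (D,hash)→1570, (B,hash)→3240, (D,nl)→4400, (B,nl_idx)→14760, (B,merge)→25040 …(+1); best=1390 via (D,merge)
  {ABC}: card=50; try (A,merge)→1020, (A,hash)→1030, (C,hash)→1050, (C,merge)→1100, (A,nl)→2390, (C,nl)→2900; best=1020 via (A,merge)
  {ABCD}: card=2000; try (D,merge)→2010, (D,hash)→2190, (C,hash)→3990, (D,nl)→5020, (C,merge)→25740, (C,nl)→101390; best=2010 via (D,merge)

2010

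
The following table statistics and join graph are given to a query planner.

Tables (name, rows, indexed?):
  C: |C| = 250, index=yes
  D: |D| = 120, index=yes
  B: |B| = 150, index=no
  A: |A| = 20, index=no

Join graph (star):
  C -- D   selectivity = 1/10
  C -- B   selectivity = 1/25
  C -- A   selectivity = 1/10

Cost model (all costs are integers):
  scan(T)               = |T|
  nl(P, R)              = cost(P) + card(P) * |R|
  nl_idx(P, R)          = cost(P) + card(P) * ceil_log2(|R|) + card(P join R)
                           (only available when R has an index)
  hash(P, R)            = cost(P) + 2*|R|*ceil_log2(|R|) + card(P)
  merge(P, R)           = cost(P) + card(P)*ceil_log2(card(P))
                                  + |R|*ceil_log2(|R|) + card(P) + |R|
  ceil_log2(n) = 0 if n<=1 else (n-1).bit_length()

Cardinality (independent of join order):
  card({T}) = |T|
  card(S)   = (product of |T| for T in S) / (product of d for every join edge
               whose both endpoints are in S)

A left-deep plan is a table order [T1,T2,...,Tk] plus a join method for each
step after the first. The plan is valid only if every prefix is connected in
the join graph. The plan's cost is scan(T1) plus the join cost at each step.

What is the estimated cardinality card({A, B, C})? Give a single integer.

3000

Tables in S: A(20), B(150), C(250)
Edges inside S: C-B(d=25), C-A(d=10)
numerator = 20 * 150 * 250 = 750000
denominator = 25 * 10 = 250
card(S) = 750000 / 250 = 3000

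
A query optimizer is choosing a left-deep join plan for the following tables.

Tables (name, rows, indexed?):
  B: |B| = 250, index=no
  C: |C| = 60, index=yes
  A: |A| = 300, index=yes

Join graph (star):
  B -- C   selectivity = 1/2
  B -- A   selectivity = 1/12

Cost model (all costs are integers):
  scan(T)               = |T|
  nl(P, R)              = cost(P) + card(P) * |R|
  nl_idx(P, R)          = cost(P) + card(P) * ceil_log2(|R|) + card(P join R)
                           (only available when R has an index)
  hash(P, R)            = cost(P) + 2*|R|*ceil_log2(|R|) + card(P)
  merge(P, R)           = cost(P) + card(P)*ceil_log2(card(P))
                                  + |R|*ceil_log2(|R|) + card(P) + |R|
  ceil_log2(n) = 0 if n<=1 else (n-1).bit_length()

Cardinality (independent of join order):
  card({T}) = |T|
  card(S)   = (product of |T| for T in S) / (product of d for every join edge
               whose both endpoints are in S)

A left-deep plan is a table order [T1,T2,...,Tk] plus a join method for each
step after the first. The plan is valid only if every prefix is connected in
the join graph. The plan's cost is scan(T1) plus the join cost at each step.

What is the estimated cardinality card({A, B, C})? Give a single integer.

187500

Tables in S: A(300), B(250), C(60)
Edges inside S: B-C(d=2), B-A(d=12)
numerator = 300 * 250 * 60 = 4500000
denominator = 2 * 12 = 24
card(S) = 4500000 / 24 = 187500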